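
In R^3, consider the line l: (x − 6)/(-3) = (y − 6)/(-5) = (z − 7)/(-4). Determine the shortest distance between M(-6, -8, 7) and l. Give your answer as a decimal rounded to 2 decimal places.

l has direction (-3, -5, -4) through (6, 6, 7).
Taking (6, 6, 7) on l with direction v = (-3, -5, -4): w = M − (6, 6, 7) = (-12, -14, 0), and w × v = (56, -48, 18).
Distance = |w × v| / |v| = √5764 / √50 ≈ 10.74.

10.74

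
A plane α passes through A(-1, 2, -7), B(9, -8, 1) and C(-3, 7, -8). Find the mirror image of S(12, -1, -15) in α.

(-8, -5, 5)

AB = (10, -10, 8), AC = (-2, 5, -1); a normal to α is AB × AC = (-30, -6, 30).
Using A: α has equation -30x - 6y + 30z = -192.
λ = (n·S − d)/|n|² = (-804 − (-192))/1836 = -1/3.
Reflection = S − 2λn = (12, -1, -15) − (-2/3)·(-30, -6, 30) = (-8, -5, 5).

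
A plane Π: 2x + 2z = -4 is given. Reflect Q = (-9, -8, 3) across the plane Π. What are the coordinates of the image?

λ = (n·Q − d)/|n|² = (-12 − (-4))/8 = -1.
Reflection = Q − 2λn = (-9, -8, 3) − (-2)·(2, 0, 2) = (-5, -8, 7).

(-5, -8, 7)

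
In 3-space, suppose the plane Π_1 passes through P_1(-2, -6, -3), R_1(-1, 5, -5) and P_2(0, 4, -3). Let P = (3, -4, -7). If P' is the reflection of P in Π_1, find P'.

(-7, -2, -1)

P_1R_1 = (1, 11, -2), P_1P_2 = (2, 10, 0); a normal to Π_1 is P_1R_1 × P_1P_2 = (20, -4, -12).
Using P_1: Π_1 has equation 20x - 4y - 12z = 20.
λ = (n·P − d)/|n|² = (160 − 20)/560 = 1/4.
Reflection = P − 2λn = (3, -4, -7) − (1/2)·(20, -4, -12) = (-7, -2, -1).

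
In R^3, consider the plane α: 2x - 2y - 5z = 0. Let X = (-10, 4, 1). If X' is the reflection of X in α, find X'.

(-6, 0, -9)

λ = (n·X − d)/|n|² = (-33 − 0)/33 = -1.
Reflection = X − 2λn = (-10, 4, 1) − (-2)·(2, -2, -5) = (-6, 0, -9).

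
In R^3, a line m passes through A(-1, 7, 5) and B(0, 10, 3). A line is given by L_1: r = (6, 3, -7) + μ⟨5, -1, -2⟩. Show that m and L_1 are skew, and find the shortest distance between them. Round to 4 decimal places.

8.5732

A direction vector for m is B − A = (1, 3, -2).
Common perpendicular direction n = (1, 3, -2) × (5, -1, -2) = (-8, -8, -16).
With w = (6, 3, -7) − (-1, 7, 5) = (7, -4, -12), w · n = 168.
Since n ≠ 0 the lines are not parallel, and w · n = 168 ≠ 0 so they do not intersect; hence they are skew.
Distance = |w · n| / |n| = |168| / √384 ≈ 8.5732.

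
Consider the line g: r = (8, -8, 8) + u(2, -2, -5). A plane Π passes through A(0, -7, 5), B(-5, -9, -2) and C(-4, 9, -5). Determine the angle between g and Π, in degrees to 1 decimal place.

AB = (-5, -2, -7), AC = (-4, 16, -10); a normal to Π is AB × AC = (132, -22, -88).
Using A: Π has equation 132x - 22y - 88z = -286.
sin θ = |n·v| / (|n||v|) = |748| / (√25652 · √33) = 0.81299.
θ ≈ 54.4°.

54.4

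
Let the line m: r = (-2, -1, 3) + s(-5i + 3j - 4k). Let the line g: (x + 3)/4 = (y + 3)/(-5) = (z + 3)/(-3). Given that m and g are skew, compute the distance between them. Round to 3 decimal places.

g has direction (4, -5, -3) through (-3, -3, -3).
Common perpendicular direction n = (-5, 3, -4) × (4, -5, -3) = (-29, -31, 13).
With w = (-3, -3, -3) − (-2, -1, 3) = (-1, -2, -6), w · n = 13.
Distance = |w · n| / |n| = |13| / √1971 ≈ 0.293.

0.293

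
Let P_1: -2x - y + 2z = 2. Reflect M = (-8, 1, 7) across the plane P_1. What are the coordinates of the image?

(4, 7, -5)

λ = (n·M − d)/|n|² = (29 − 2)/9 = 3.
Reflection = M − 2λn = (-8, 1, 7) − 6·(-2, -1, 2) = (4, 7, -5).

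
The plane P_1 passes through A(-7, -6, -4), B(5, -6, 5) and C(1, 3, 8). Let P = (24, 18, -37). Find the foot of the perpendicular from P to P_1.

(-3, -6, -1)

AB = (12, 0, 9), AC = (8, 9, 12); a normal to P_1 is AB × AC = (-81, -72, 108).
Using A: P_1 has equation -81x - 72y + 108z = 567.
Foot = P − λn with λ = (n·P − d)/|n|² = (-7236 − 567)/23409 = -1/3.
Foot = (24, 18, -37) − (-1/3)·(-81, -72, 108) = (-3, -6, -1).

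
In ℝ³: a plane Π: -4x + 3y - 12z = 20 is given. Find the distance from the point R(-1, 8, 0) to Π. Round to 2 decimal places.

n·R − d = (-4)·(-1) + (3)·(8) + (-12)·(0) − 20 = 8; |n| = √169.
Distance = |8| / √169 = 8/√169 ≈ 0.62.

0.62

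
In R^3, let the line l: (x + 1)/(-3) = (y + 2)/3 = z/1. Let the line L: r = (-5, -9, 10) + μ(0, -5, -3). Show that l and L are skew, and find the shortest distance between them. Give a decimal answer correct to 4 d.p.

12.7617

l has direction (-3, 3, 1) through (-1, -2, 0).
Common perpendicular direction n = (-3, 3, 1) × (0, -5, -3) = (-4, -9, 15).
With w = (-5, -9, 10) − (-1, -2, 0) = (-4, -7, 10), w · n = 229.
Since n ≠ 0 the lines are not parallel, and w · n = 229 ≠ 0 so they do not intersect; hence they are skew.
Distance = |w · n| / |n| = |229| / √322 ≈ 12.7617.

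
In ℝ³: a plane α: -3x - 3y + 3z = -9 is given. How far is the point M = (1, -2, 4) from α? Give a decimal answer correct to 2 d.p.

n·M − d = (-3)·(1) + (-3)·(-2) + (3)·(4) − (-9) = 24; |n| = √27.
Distance = |24| / √27 = 24/√27 ≈ 4.62.

4.62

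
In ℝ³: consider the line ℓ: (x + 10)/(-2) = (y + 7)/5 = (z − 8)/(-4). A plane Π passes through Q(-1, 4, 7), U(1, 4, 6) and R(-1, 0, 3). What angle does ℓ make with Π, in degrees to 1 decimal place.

83.6

ℓ has direction (-2, 5, -4) through (-10, -7, 8).
QU = (2, 0, -1), QR = (0, -4, -4); a normal to Π is QU × QR = (-4, 8, -8).
Using Q: Π has equation -4x + 8y - 8z = -20.
sin θ = |n·v| / (|n||v|) = |80| / (√144 · √45) = 0.99381.
θ ≈ 83.6°.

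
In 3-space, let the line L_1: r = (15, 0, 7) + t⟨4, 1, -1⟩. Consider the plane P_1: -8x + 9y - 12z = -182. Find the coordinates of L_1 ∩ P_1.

(7, -2, 9)

Substitute r = (15, 0, 7) + t(4, 1, -1) into the plane: -204 + (-11)t = -182, so t = -2.
Intersection: (15, 0, 7) + (-2)·(4, 1, -1) = (7, -2, 9).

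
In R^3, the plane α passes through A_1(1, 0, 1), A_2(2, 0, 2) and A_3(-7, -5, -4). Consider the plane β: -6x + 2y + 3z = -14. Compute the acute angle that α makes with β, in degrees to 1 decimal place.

18.5

A_1A_2 = (1, 0, 1), A_1A_3 = (-8, -5, -5); a normal to α is A_1A_2 × A_1A_3 = (5, -3, -5).
Using A_1: α has equation 5x - 3y - 5z = 0.
cos θ = |n₁·n₂| / (|n₁||n₂|) = |-51| / (√59 · √49).
θ = arccos(0.94852) ≈ 18.5°.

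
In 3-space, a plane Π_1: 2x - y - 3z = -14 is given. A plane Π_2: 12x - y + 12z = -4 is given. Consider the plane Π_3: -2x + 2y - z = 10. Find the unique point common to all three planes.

Solving the 3×3 linear system 2x - y - 3z = -14, 12x - y + 12z = -4, -2x + 2y - z = 10 (e.g. by elimination or Cramer's rule, determinant = -100) gives (-2, 4, 2).

(-2, 4, 2)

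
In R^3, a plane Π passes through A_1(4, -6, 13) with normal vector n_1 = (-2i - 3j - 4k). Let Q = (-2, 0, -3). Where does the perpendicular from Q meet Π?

Π: n_1·r = n_1·A_1 gives -2x - 3y - 4z = -42.
Foot = Q − λn with λ = (n·Q − d)/|n|² = (16 − (-42))/29 = 2.
Foot = (-2, 0, -3) − 2·(-2, -3, -4) = (2, 6, 5).

(2, 6, 5)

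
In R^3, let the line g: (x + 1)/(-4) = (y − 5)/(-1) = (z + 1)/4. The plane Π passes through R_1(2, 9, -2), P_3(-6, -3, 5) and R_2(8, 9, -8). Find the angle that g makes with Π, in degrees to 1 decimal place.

g has direction (-4, -1, 4) through (-1, 5, -1).
R_1P_3 = (-8, -12, 7), R_1R_2 = (6, 0, -6); a normal to Π is R_1P_3 × R_1R_2 = (72, -6, 72).
Using R_1: Π has equation 72x - 6y + 72z = -54.
sin θ = |n·v| / (|n||v|) = |6| / (√10404 · √33) = 0.01024.
θ ≈ 0.6°.

0.6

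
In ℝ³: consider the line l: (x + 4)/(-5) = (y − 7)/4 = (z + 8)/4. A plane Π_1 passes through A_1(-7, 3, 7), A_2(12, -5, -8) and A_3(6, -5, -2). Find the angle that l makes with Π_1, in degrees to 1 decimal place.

5.1

l has direction (-5, 4, 4) through (-4, 7, -8).
A_1A_2 = (19, -8, -15), A_1A_3 = (13, -8, -9); a normal to Π_1 is A_1A_2 × A_1A_3 = (-48, -24, -48).
Using A_1: Π_1 has equation -48x - 24y - 48z = -72.
sin θ = |n·v| / (|n||v|) = |-48| / (√5184 · √57) = 0.08830.
θ ≈ 5.1°.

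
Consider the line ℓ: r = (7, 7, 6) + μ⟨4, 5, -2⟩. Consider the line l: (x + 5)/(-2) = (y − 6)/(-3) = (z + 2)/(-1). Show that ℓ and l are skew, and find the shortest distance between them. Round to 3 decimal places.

10.184

l has direction (-2, -3, -1) through (-5, 6, -2).
Common perpendicular direction n = (4, 5, -2) × (-2, -3, -1) = (-11, 8, -2).
With w = (-5, 6, -2) − (7, 7, 6) = (-12, -1, -8), w · n = 140.
Since n ≠ 0 the lines are not parallel, and w · n = 140 ≠ 0 so they do not intersect; hence they are skew.
Distance = |w · n| / |n| = |140| / √189 ≈ 10.184.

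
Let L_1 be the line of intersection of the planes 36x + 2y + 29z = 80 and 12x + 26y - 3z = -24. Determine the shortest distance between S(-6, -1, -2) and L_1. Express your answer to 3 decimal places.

7.694

Direction of L_1: (36, 2, 29) × (12, 26, -3) = (-760, 456, 912).
A point on L_1: solving the two plane equations with x = 4 gives (4, -3, -2).
Taking (4, -3, -2) on L_1 with direction v = (-760, 456, 912): w = S − (4, -3, -2) = (-10, 2, 0), and w × v = (1824, 9120, -3040).
Distance = |w × v| / |v| = √95742976 / √1617280 ≈ 7.694.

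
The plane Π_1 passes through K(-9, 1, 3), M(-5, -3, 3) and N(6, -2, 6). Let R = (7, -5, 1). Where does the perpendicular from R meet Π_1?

KM = (4, -4, 0), KN = (15, -3, 3); a normal to Π_1 is KM × KN = (-12, -12, 48).
Using K: Π_1 has equation -12x - 12y + 48z = 240.
Foot = R − λn with λ = (n·R − d)/|n|² = (24 − 240)/2592 = -1/12.
Foot = (7, -5, 1) − (-1/12)·(-12, -12, 48) = (6, -6, 5).

(6, -6, 5)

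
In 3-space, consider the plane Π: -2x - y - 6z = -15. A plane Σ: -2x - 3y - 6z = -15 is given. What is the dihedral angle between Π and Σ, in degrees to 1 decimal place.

16.4

cos θ = |n₁·n₂| / (|n₁||n₂|) = |43| / (√41 · √49).
θ = arccos(0.95935) ≈ 16.4°.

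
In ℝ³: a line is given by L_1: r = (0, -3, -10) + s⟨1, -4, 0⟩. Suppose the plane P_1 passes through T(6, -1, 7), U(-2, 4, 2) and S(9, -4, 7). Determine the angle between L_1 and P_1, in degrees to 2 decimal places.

28.27

TU = (-8, 5, -5), TS = (3, -3, 0); a normal to P_1 is TU × TS = (-15, -15, 9).
Using T: P_1 has equation -15x - 15y + 9z = -12.
sin θ = |n·v| / (|n||v|) = |45| / (√531 · √17) = 0.47363.
θ ≈ 28.27°.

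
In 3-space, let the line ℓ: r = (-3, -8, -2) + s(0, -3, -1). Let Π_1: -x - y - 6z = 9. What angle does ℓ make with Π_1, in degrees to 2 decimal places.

27.50

sin θ = |n·v| / (|n||v|) = |9| / (√38 · √10) = 0.46169.
θ ≈ 27.50°.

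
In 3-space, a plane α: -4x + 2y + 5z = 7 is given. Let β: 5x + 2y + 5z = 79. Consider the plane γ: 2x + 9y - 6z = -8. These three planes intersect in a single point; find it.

Solving the 3×3 linear system -4x + 2y + 5z = 7, 5x + 2y + 5z = 79, 2x + 9y - 6z = -8 (e.g. by elimination or Cramer's rule, determinant = 513) gives (8, 2, 7).

(8, 2, 7)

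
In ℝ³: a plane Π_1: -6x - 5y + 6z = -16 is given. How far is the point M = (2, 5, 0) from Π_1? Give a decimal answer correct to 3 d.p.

n·M − d = (-6)·(2) + (-5)·(5) + (6)·(0) − (-16) = -21; |n| = √97.
Distance = |-21| / √97 = 21/√97 ≈ 2.132.

2.132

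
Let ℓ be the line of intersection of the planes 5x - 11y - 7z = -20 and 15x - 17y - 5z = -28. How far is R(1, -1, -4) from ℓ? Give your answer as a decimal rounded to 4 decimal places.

Direction of ℓ: (5, -11, -7) × (15, -17, -5) = (-64, -80, 80).
A point on ℓ: solving the two plane equations with x = -6 gives (-6, -6, 8).
Taking (-6, -6, 8) on ℓ with direction v = (-64, -80, 80): w = R − (-6, -6, 8) = (7, 5, -12), and w × v = (-560, 208, -240).
Distance = |w × v| / |v| = √414464 / √16896 ≈ 4.9528.

4.9528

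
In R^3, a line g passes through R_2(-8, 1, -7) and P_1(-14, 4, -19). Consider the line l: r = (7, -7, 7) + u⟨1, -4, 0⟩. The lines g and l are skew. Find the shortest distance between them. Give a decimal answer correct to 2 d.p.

6.14

A direction vector for g is P_1 − R_2 = (-6, 3, -12).
Common perpendicular direction n = (-6, 3, -12) × (1, -4, 0) = (-48, -12, 21).
With w = (7, -7, 7) − (-8, 1, -7) = (15, -8, 14), w · n = -330.
Distance = |w · n| / |n| = |-330| / √2889 ≈ 6.14.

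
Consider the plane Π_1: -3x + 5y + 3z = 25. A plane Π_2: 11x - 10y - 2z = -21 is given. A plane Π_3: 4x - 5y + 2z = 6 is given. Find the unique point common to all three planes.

(1, 2, 6)

Solving the 3×3 linear system -3x + 5y + 3z = 25, 11x - 10y - 2z = -21, 4x - 5y + 2z = 6 (e.g. by elimination or Cramer's rule, determinant = -105) gives (1, 2, 6).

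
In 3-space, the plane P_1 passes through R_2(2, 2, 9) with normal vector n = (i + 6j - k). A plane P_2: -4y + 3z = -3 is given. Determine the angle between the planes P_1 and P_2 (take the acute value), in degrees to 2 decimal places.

28.84

P_1: n·r = n·R_2 gives x + 6y - z = 5.
cos θ = |n₁·n₂| / (|n₁||n₂|) = |-27| / (√38 · √25).
θ = arccos(0.87600) ≈ 28.84°.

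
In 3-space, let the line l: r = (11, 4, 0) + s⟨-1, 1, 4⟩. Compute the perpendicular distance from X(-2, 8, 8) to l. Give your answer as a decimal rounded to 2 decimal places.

10.75

Taking (11, 4, 0) on l with direction v = (-1, 1, 4): w = X − (11, 4, 0) = (-13, 4, 8), and w × v = (8, 44, -9).
Distance = |w × v| / |v| = √2081 / √18 ≈ 10.75.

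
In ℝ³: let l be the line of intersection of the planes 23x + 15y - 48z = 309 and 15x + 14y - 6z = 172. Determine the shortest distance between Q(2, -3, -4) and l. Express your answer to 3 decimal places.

Direction of l: (23, 15, -48) × (15, 14, -6) = (582, -582, 97).
A point on l: solving the two plane equations with x = 6 gives (6, 5, -2).
Taking (6, 5, -2) on l with direction v = (582, -582, 97): w = Q − (6, 5, -2) = (-4, -8, -2), and w × v = (-1940, -776, 6984).
Distance = |w × v| / |v| = √53142032 / √686857 ≈ 8.796.

8.796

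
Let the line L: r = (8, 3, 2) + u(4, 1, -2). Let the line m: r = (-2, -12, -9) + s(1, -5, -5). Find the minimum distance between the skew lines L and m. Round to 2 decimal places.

3.53

Common perpendicular direction n = (4, 1, -2) × (1, -5, -5) = (-15, 18, -21).
With w = (-2, -12, -9) − (8, 3, 2) = (-10, -15, -11), w · n = 111.
Distance = |w · n| / |n| = |111| / √990 ≈ 3.53.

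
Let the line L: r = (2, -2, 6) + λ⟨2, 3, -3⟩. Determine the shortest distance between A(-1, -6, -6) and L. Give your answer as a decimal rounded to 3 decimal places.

12.421

Taking (2, -2, 6) on L with direction v = (2, 3, -3): w = A − (2, -2, 6) = (-3, -4, -12), and w × v = (48, -33, -1).
Distance = |w × v| / |v| = √3394 / √22 ≈ 12.421.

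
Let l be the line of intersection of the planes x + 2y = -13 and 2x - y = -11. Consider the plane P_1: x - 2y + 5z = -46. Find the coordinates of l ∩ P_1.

(-7, -3, -9)

Direction of l: (1, 2, 0) × (2, -1, 0) = (0, 0, -5).
A point on l: solving the two plane equations with z = -1 gives (-7, -3, -1).
Substitute r = (-7, -3, -1) + t(0, 0, -5) into the plane: -6 + (-25)t = -46, so t = 8/5.
Intersection: (-7, -3, -1) + (8/5)·(0, 0, -5) = (-7, -3, -9).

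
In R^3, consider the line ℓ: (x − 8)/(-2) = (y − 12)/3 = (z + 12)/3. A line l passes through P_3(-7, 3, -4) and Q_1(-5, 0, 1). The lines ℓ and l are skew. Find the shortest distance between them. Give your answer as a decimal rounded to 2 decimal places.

17.47

ℓ has direction (-2, 3, 3) through (8, 12, -12).
A direction vector for l is Q_1 − P_3 = (2, -3, 5).
Common perpendicular direction n = (-2, 3, 3) × (2, -3, 5) = (24, 16, 0).
With w = (-7, 3, -4) − (8, 12, -12) = (-15, -9, 8), w · n = -504.
Distance = |w · n| / |n| = |-504| / √832 ≈ 17.47.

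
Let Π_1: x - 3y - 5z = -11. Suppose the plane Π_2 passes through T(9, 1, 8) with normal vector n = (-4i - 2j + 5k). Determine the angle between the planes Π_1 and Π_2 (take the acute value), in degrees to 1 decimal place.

54.6

Π_2: n·r = n·T gives -4x - 2y + 5z = 2.
cos θ = |n₁·n₂| / (|n₁||n₂|) = |-23| / (√35 · √45).
θ = arccos(0.57955) ≈ 54.6°.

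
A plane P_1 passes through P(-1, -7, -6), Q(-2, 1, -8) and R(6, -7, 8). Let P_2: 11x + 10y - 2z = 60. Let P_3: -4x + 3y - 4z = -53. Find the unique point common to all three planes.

(6, 1, 8)

PQ = (-1, 8, -2), PR = (7, 0, 14); a normal to P_1 is PQ × PR = (112, 0, -56).
Using P: P_1 has equation 112x - 56z = 224.
Solving the 3×3 linear system 112x - 56z = 224, 11x + 10y - 2z = 60, -4x + 3y - 4z = -53 (e.g. by elimination or Cramer's rule, determinant = -7896) gives (6, 1, 8).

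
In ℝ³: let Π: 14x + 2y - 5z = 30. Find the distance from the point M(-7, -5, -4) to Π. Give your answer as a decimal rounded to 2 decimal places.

7.87

n·M − d = (14)·(-7) + (2)·(-5) + (-5)·(-4) − 30 = -118; |n| = √225.
Distance = |-118| / √225 = 118/√225 ≈ 7.87.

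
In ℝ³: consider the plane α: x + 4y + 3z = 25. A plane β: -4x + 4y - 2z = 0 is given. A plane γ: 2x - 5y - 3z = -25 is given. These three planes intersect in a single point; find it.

Solving the 3×3 linear system x + 4y + 3z = 25, -4x + 4y - 2z = 0, 2x - 5y - 3z = -25 (e.g. by elimination or Cramer's rule, determinant = -50) gives (1, 3, 4).

(1, 3, 4)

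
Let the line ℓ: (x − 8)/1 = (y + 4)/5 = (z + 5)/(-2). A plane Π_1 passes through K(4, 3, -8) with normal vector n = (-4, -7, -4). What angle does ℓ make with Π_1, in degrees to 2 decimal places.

38.97

ℓ has direction (1, 5, -2) through (8, -4, -5).
Π_1: n·r = n·K gives -4x - 7y - 4z = -5.
sin θ = |n·v| / (|n||v|) = |-31| / (√81 · √30) = 0.62887.
θ ≈ 38.97°.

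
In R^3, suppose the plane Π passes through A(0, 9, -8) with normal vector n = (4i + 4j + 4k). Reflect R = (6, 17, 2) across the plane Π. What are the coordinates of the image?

Π: n·r = n·A gives 4x + 4y + 4z = 4.
λ = (n·R − d)/|n|² = (100 − 4)/48 = 2.
Reflection = R − 2λn = (6, 17, 2) − 4·(4, 4, 4) = (-10, 1, -14).

(-10, 1, -14)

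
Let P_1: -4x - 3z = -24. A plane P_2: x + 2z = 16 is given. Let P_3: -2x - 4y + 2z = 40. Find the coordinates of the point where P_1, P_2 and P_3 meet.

(0, -6, 8)

Solving the 3×3 linear system -4x - 3z = -24, x + 2z = 16, -2x - 4y + 2z = 40 (e.g. by elimination or Cramer's rule, determinant = -20) gives (0, -6, 8).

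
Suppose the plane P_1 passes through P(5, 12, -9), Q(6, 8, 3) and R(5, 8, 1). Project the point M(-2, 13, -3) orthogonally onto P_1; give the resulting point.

PQ = (1, -4, 12), PR = (0, -4, 10); a normal to P_1 is PQ × PR = (8, -10, -4).
Using P: P_1 has equation 8x - 10y - 4z = -44.
Foot = M − λn with λ = (n·M − d)/|n|² = (-134 − (-44))/180 = -1/2.
Foot = (-2, 13, -3) − (-1/2)·(8, -10, -4) = (2, 8, -5).

(2, 8, -5)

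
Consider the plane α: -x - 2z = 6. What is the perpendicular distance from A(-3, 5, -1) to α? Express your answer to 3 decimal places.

n·A − d = (-1)·(-3) + (0)·(5) + (-2)·(-1) − 6 = -1; |n| = √5.
Distance = |-1| / √5 = 1/√5 ≈ 0.447.

0.447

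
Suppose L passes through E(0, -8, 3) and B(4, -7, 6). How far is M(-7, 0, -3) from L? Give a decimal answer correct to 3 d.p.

9.668

A direction vector for L is B − E = (4, 1, 3).
Taking (0, -8, 3) on L with direction v = (4, 1, 3): w = M − (0, -8, 3) = (-7, 8, -6), and w × v = (30, -3, -39).
Distance = |w × v| / |v| = √2430 / √26 ≈ 9.668.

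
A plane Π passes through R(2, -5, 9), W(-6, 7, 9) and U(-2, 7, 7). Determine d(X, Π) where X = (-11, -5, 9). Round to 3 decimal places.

RW = (-8, 12, 0), RU = (-4, 12, -2); a normal to Π is RW × RU = (-24, -16, -48).
Using R: Π has equation -24x - 16y - 48z = -400.
n·X − d = (-24)·(-11) + (-16)·(-5) + (-48)·(9) − (-400) = 312; |n| = √3136.
Distance = |312| / √3136 = 312/√3136 ≈ 5.571.

5.571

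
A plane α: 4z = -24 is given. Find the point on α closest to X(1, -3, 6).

(1, -3, -6)

Foot = X − λn with λ = (n·X − d)/|n|² = (24 − (-24))/16 = 3.
Foot = (1, -3, 6) − 3·(0, 0, 4) = (1, -3, -6).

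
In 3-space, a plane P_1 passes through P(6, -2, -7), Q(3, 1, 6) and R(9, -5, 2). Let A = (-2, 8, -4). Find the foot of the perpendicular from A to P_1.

(-3, 7, -4)

PQ = (-3, 3, 13), PR = (3, -3, 9); a normal to P_1 is PQ × PR = (66, 66, 0).
Using P: P_1 has equation 66x + 66y = 264.
Foot = A − λn with λ = (n·A − d)/|n|² = (396 − 264)/8712 = 1/66.
Foot = (-2, 8, -4) − (1/66)·(66, 66, 0) = (-3, 7, -4).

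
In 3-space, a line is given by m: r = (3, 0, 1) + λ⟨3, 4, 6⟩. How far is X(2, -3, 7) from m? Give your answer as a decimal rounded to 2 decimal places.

6.23

Taking (3, 0, 1) on m with direction v = (3, 4, 6): w = X − (3, 0, 1) = (-1, -3, 6), and w × v = (-42, 24, 5).
Distance = |w × v| / |v| = √2365 / √61 ≈ 6.23.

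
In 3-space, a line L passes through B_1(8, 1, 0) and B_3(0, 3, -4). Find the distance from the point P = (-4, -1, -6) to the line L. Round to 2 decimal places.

4.88

A direction vector for L is B_3 − B_1 = (-8, 2, -4).
Taking (8, 1, 0) on L with direction v = (-8, 2, -4): w = P − (8, 1, 0) = (-12, -2, -6), and w × v = (20, 0, -40).
Distance = |w × v| / |v| = √2000 / √84 ≈ 4.88.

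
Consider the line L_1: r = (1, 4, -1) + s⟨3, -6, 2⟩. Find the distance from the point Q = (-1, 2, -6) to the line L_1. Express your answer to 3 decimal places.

Taking (1, 4, -1) on L_1 with direction v = (3, -6, 2): w = Q − (1, 4, -1) = (-2, -2, -5), and w × v = (-34, -11, 18).
Distance = |w × v| / |v| = √1601 / √49 ≈ 5.716.

5.716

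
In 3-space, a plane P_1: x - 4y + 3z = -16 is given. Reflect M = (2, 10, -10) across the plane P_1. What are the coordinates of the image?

λ = (n·M − d)/|n|² = (-68 − (-16))/26 = -2.
Reflection = M − 2λn = (2, 10, -10) − (-4)·(1, -4, 3) = (6, -6, 2).

(6, -6, 2)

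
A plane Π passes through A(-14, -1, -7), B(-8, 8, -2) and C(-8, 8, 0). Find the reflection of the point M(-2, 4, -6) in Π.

AB = (6, 9, 5), AC = (6, 9, 7); a normal to Π is AB × AC = (18, -12, 0).
Using A: Π has equation 18x - 12y = -240.
λ = (n·M − d)/|n|² = (-84 − (-240))/468 = 1/3.
Reflection = M − 2λn = (-2, 4, -6) − (2/3)·(18, -12, 0) = (-14, 12, -6).

(-14, 12, -6)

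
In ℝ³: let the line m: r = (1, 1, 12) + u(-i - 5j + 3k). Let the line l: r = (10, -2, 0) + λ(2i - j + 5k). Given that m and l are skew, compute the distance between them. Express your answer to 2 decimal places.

Common perpendicular direction n = (-1, -5, 3) × (2, -1, 5) = (-22, 11, 11).
With w = (10, -2, 0) − (1, 1, 12) = (9, -3, -12), w · n = -363.
Distance = |w · n| / |n| = |-363| / √726 ≈ 13.47.

13.47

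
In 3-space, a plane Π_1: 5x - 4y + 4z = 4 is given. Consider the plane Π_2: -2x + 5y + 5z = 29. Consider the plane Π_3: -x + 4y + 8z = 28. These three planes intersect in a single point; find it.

(8, 9, 0)

Solving the 3×3 linear system 5x - 4y + 4z = 4, -2x + 5y + 5z = 29, -x + 4y + 8z = 28 (e.g. by elimination or Cramer's rule, determinant = 44) gives (8, 9, 0).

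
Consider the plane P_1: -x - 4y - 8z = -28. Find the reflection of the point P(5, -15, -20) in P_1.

λ = (n·P − d)/|n|² = (215 − (-28))/81 = 3.
Reflection = P − 2λn = (5, -15, -20) − 6·(-1, -4, -8) = (11, 9, 28).

(11, 9, 28)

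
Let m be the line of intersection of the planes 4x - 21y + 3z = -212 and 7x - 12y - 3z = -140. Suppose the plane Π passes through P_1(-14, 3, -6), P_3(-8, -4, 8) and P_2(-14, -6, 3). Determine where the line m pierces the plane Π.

(-8, 8, -4)

Direction of m: (4, -21, 3) × (7, -12, -3) = (99, 33, 99).
A point on m: solving the two plane equations with x = -11 gives (-11, 7, -7).
P_1P_3 = (6, -7, 14), P_1P_2 = (0, -9, 9); a normal to Π is P_1P_3 × P_1P_2 = (63, -54, -54).
Using P_1: Π has equation 63x - 54y - 54z = -720.
Substitute r = (-11, 7, -7) + t(99, 33, 99) into the plane: -693 + (-891)t = -720, so t = 1/33.
Intersection: (-11, 7, -7) + (1/33)·(99, 33, 99) = (-8, 8, -4).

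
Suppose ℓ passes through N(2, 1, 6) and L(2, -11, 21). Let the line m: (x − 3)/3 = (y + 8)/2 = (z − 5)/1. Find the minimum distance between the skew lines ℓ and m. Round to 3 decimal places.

A direction vector for ℓ is L − N = (0, -12, 15).
m has direction (3, 2, 1) through (3, -8, 5).
Common perpendicular direction n = (0, -12, 15) × (3, 2, 1) = (-42, 45, 36).
With w = (3, -8, 5) − (2, 1, 6) = (1, -9, -1), w · n = -483.
Distance = |w · n| / |n| = |-483| / √5085 ≈ 6.773.

6.773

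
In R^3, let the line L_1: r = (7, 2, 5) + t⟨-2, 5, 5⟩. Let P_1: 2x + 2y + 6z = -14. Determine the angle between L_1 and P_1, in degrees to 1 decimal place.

47.6

sin θ = |n·v| / (|n||v|) = |36| / (√44 · √54) = 0.73855.
θ ≈ 47.6°.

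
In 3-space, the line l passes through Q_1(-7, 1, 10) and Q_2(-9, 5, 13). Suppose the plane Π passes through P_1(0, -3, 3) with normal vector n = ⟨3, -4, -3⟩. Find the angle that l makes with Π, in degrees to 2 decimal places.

80.84

A direction vector for l is Q_2 − Q_1 = (-2, 4, 3).
Π: n·r = n·P_1 gives 3x - 4y - 3z = 3.
sin θ = |n·v| / (|n||v|) = |-31| / (√34 · √29) = 0.98724.
θ ≈ 80.84°.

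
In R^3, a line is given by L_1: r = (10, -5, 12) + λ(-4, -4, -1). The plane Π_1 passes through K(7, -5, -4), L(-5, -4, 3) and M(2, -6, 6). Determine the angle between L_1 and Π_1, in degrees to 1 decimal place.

56.9

KL = (-12, 1, 7), KM = (-5, -1, 10); a normal to Π_1 is KL × KM = (17, 85, 17).
Using K: Π_1 has equation 17x + 85y + 17z = -374.
sin θ = |n·v| / (|n||v|) = |-425| / (√7803 · √33) = 0.83753.
θ ≈ 56.9°.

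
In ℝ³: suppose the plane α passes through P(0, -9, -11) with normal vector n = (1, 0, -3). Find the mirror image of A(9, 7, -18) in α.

α: n·r = n·P gives x - 3z = 33.
λ = (n·A − d)/|n|² = (63 − 33)/10 = 3.
Reflection = A − 2λn = (9, 7, -18) − 6·(1, 0, -3) = (3, 7, 0).

(3, 7, 0)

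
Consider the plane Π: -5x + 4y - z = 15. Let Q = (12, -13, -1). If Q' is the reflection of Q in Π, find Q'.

λ = (n·Q − d)/|n|² = (-111 − 15)/42 = -3.
Reflection = Q − 2λn = (12, -13, -1) − (-6)·(-5, 4, -1) = (-18, 11, -7).

(-18, 11, -7)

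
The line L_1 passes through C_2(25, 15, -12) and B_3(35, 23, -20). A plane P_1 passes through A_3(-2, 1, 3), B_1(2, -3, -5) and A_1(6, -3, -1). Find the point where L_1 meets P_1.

(5, -1, 4)

A direction vector for L_1 is B_3 − C_2 = (10, 8, -8).
A_3B_1 = (4, -4, -8), A_3A_1 = (8, -4, -4); a normal to P_1 is A_3B_1 × A_3A_1 = (-16, -48, 16).
Using A_3: P_1 has equation -16x - 48y + 16z = 32.
Substitute r = (25, 15, -12) + t(10, 8, -8) into the plane: -1312 + (-672)t = 32, so t = -2.
Intersection: (25, 15, -12) + (-2)·(10, 8, -8) = (5, -1, 4).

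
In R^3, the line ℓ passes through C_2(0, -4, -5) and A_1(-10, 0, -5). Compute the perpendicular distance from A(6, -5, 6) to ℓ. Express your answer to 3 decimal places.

A direction vector for ℓ is A_1 − C_2 = (-10, 4, 0).
Taking (0, -4, -5) on ℓ with direction v = (-10, 4, 0): w = A − (0, -4, -5) = (6, -1, 11), and w × v = (-44, -110, 14).
Distance = |w × v| / |v| = √14232 / √116 ≈ 11.077.

11.077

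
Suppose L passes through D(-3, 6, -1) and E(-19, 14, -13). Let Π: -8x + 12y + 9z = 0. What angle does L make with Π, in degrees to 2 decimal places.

A direction vector for L is E − D = (-16, 8, -12).
sin θ = |n·v| / (|n||v|) = |116| / (√289 · √464) = 0.31677.
θ ≈ 18.47°.

18.47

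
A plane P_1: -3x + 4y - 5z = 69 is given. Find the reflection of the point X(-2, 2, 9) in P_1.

(-14, 18, -11)

λ = (n·X − d)/|n|² = (-31 − 69)/50 = -2.
Reflection = X − 2λn = (-2, 2, 9) − (-4)·(-3, 4, -5) = (-14, 18, -11).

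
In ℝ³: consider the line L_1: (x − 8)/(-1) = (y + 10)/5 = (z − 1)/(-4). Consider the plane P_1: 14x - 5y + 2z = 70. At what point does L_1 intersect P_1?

L_1 has direction (-1, 5, -4) through (8, -10, 1).
Substitute r = (8, -10, 1) + t(-1, 5, -4) into the plane: 164 + (-47)t = 70, so t = 2.
Intersection: (8, -10, 1) + 2·(-1, 5, -4) = (6, 0, -7).

(6, 0, -7)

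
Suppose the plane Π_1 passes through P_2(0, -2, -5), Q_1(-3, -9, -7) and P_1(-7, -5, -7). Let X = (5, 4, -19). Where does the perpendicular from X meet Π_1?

(2, 1, -4)

P_2Q_1 = (-3, -7, -2), P_2P_1 = (-7, -3, -2); a normal to Π_1 is P_2Q_1 × P_2P_1 = (8, 8, -40).
Using P_2: Π_1 has equation 8x + 8y - 40z = 184.
Foot = X − λn with λ = (n·X − d)/|n|² = (832 − 184)/1728 = 3/8.
Foot = (5, 4, -19) − (3/8)·(8, 8, -40) = (2, 1, -4).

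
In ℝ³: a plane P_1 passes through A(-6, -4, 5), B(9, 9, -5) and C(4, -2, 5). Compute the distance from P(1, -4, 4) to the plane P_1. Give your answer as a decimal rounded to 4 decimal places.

1.6803

AB = (15, 13, -10), AC = (10, 2, 0); a normal to P_1 is AB × AC = (20, -100, -100).
Using A: P_1 has equation 20x - 100y - 100z = -220.
n·P − d = (20)·(1) + (-100)·(-4) + (-100)·(4) − (-220) = 240; |n| = √20400.
Distance = |240| / √20400 = 240/√20400 ≈ 1.6803.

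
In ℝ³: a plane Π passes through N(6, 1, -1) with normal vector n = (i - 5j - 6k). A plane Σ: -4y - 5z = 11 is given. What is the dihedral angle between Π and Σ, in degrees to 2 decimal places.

Π: n·r = n·N gives x - 5y - 6z = 7.
cos θ = |n₁·n₂| / (|n₁||n₂|) = |50| / (√62 · √41).
θ = arccos(0.99170) ≈ 7.39°.

7.39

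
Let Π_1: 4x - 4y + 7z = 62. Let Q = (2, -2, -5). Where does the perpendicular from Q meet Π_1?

(6, -6, 2)

Foot = Q − λn with λ = (n·Q − d)/|n|² = (-19 − 62)/81 = -1.
Foot = (2, -2, -5) − (-1)·(4, -4, 7) = (6, -6, 2).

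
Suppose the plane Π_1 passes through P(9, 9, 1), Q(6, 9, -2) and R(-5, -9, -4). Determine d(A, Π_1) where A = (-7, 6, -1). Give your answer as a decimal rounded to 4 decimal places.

8.3333

PQ = (-3, 0, -3), PR = (-14, -18, -5); a normal to Π_1 is PQ × PR = (-54, 27, 54).
Using P: Π_1 has equation -54x + 27y + 54z = -189.
n·A − d = (-54)·(-7) + (27)·(6) + (54)·(-1) − (-189) = 675; |n| = √6561.
Distance = |675| / √6561 = 675/√6561 ≈ 8.3333.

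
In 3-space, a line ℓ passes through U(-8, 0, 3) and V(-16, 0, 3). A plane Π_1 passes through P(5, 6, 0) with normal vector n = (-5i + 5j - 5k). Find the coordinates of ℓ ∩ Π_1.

A direction vector for ℓ is V − U = (-8, 0, 0).
Π_1: n·r = n·P gives -5x + 5y - 5z = 5.
Substitute r = (-8, 0, 3) + t(-8, 0, 0) into the plane: 25 + 40t = 5, so t = -1/2.
Intersection: (-8, 0, 3) + (-1/2)·(-8, 0, 0) = (-4, 0, 3).

(-4, 0, 3)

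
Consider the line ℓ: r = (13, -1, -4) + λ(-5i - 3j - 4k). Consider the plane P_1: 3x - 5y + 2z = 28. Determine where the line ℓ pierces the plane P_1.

(8, -4, -8)

Substitute r = (13, -1, -4) + t(-5, -3, -4) into the plane: 36 + (-8)t = 28, so t = 1.
Intersection: (13, -1, -4) + 1·(-5, -3, -4) = (8, -4, -8).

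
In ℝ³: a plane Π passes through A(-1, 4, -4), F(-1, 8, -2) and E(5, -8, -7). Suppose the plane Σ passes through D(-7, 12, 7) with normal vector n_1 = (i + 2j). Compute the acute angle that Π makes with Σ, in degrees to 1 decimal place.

56.8

AF = (0, 4, 2), AE = (6, -12, -3); a normal to Π is AF × AE = (12, 12, -24).
Using A: Π has equation 12x + 12y - 24z = 132.
Σ: n_1·r = n_1·D gives x + 2y = 17.
cos θ = |n₁·n₂| / (|n₁||n₂|) = |36| / (√864 · √5).
θ = arccos(0.54772) ≈ 56.8°.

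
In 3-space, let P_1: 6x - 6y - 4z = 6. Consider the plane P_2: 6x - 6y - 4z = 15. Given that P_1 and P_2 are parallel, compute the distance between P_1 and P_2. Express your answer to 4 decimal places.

0.9594

Same normal n = (6, -6, -4) with |n| = √88; distance = |6 − 15| / |n| = 9/√88 ≈ 0.9594.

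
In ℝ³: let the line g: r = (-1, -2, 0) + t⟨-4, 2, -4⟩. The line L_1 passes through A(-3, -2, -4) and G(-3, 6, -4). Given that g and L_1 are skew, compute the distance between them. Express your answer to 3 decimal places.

A direction vector for L_1 is G − A = (0, 8, 0).
Common perpendicular direction n = (-4, 2, -4) × (0, 8, 0) = (32, 0, -32).
With w = (-3, -2, -4) − (-1, -2, 0) = (-2, 0, -4), w · n = 64.
Distance = |w · n| / |n| = |64| / √2048 ≈ 1.414.

1.414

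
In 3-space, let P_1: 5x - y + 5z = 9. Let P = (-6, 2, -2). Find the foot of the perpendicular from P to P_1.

Foot = P − λn with λ = (n·P − d)/|n|² = (-42 − 9)/51 = -1.
Foot = (-6, 2, -2) − (-1)·(5, -1, 5) = (-1, 1, 3).

(-1, 1, 3)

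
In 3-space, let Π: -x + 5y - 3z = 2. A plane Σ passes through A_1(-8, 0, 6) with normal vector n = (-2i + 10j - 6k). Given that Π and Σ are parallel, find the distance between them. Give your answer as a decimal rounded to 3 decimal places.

Σ: n·r = n·A_1 gives -2x + 10y - 6z = -20.
Rescale Σ by 1/2: -x + 5y - 3z = -10. Then distance = |2 − (-10)| / √35 ≈ 2.028.

2.028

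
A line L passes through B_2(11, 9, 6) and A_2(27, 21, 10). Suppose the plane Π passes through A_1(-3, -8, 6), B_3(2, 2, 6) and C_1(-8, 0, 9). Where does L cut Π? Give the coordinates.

A direction vector for L is A_2 − B_2 = (16, 12, 4).
A_1B_3 = (5, 10, 0), A_1C_1 = (-5, 8, 3); a normal to Π is A_1B_3 × A_1C_1 = (30, -15, 90).
Using A_1: Π has equation 30x - 15y + 90z = 570.
Substitute r = (11, 9, 6) + t(16, 12, 4) into the plane: 735 + 660t = 570, so t = -1/4.
Intersection: (11, 9, 6) + (-1/4)·(16, 12, 4) = (7, 6, 5).

(7, 6, 5)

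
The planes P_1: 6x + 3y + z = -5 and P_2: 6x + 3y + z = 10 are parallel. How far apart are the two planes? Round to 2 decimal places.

2.21

Same normal n = (6, 3, 1) with |n| = √46; distance = |-5 − 10| / |n| = 15/√46 ≈ 2.21.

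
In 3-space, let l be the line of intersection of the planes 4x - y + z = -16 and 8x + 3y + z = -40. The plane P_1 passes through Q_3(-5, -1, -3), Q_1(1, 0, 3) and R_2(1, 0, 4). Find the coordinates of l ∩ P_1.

Direction of l: (4, -1, 1) × (8, 3, 1) = (-4, 4, 20).
A point on l: solving the two plane equations with x = -8 gives (-8, 2, 18).
Q_3Q_1 = (6, 1, 6), Q_3R_2 = (6, 1, 7); a normal to P_1 is Q_3Q_1 × Q_3R_2 = (1, -6, 0).
Using Q_3: P_1 has equation x - 6y = 1.
Substitute r = (-8, 2, 18) + t(-4, 4, 20) into the plane: -20 + (-28)t = 1, so t = -3/4.
Intersection: (-8, 2, 18) + (-3/4)·(-4, 4, 20) = (-5, -1, 3).

(-5, -1, 3)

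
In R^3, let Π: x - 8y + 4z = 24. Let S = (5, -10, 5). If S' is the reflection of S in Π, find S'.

(3, 6, -3)

λ = (n·S − d)/|n|² = (105 − 24)/81 = 1.
Reflection = S − 2λn = (5, -10, 5) − 2·(1, -8, 4) = (3, 6, -3).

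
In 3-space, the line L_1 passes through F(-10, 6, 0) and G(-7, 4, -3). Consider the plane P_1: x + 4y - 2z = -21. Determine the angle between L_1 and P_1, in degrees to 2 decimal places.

2.67

A direction vector for L_1 is G − F = (3, -2, -3).
sin θ = |n·v| / (|n||v|) = |1| / (√21 · √22) = 0.04652.
θ ≈ 2.67°.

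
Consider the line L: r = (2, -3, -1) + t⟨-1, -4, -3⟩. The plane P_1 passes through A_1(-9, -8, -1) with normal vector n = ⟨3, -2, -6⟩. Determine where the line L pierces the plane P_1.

P_1: n·r = n·A_1 gives 3x - 2y - 6z = -5.
Substitute r = (2, -3, -1) + t(-1, -4, -3) into the plane: 18 + 23t = -5, so t = -1.
Intersection: (2, -3, -1) + (-1)·(-1, -4, -3) = (3, 1, 2).

(3, 1, 2)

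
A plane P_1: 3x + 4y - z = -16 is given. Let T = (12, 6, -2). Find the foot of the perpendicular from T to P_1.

(3, -6, 1)

Foot = T − λn with λ = (n·T − d)/|n|² = (62 − (-16))/26 = 3.
Foot = (12, 6, -2) − 3·(3, 4, -1) = (3, -6, 1).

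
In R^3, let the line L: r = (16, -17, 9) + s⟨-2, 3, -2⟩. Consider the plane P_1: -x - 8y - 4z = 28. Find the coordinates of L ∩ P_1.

(8, -5, 1)

Substitute r = (16, -17, 9) + t(-2, 3, -2) into the plane: 84 + (-14)t = 28, so t = 4.
Intersection: (16, -17, 9) + 4·(-2, 3, -2) = (8, -5, 1).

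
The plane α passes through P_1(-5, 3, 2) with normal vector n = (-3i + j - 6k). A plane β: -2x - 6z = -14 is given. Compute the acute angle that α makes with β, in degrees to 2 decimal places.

α: n·r = n·P_1 gives -3x + y - 6z = 6.
cos θ = |n₁·n₂| / (|n₁||n₂|) = |42| / (√46 · √40).
θ = arccos(0.97913) ≈ 11.73°.

11.73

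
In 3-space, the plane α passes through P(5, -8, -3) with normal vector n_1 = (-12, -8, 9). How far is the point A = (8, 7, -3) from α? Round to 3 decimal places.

α: n_1·r = n_1·P gives -12x - 8y + 9z = -23.
n·A − d = (-12)·(8) + (-8)·(7) + (9)·(-3) − (-23) = -156; |n| = √289.
Distance = |-156| / √289 = 156/√289 ≈ 9.176.

9.176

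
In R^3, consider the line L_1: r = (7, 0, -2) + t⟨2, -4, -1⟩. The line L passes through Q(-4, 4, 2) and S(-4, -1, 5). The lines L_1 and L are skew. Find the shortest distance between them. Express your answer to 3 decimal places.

A direction vector for L is S − Q = (0, -5, 3).
Common perpendicular direction n = (2, -4, -1) × (0, -5, 3) = (-17, -6, -10).
With w = (-4, 4, 2) − (7, 0, -2) = (-11, 4, 4), w · n = 123.
Distance = |w · n| / |n| = |123| / √425 ≈ 5.966.

5.966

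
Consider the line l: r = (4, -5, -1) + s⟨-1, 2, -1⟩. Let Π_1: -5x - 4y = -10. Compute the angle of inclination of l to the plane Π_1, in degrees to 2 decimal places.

sin θ = |n·v| / (|n||v|) = |-3| / (√41 · √6) = 0.19127.
θ ≈ 11.03°.

11.03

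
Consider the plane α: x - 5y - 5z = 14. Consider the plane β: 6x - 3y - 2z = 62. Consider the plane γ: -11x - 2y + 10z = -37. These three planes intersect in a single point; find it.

(9, -6, 5)

Solving the 3×3 linear system x - 5y - 5z = 14, 6x - 3y - 2z = 62, -11x - 2y + 10z = -37 (e.g. by elimination or Cramer's rule, determinant = 381) gives (9, -6, 5).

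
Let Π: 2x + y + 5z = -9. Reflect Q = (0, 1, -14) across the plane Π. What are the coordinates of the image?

λ = (n·Q − d)/|n|² = (-69 − (-9))/30 = -2.
Reflection = Q − 2λn = (0, 1, -14) − (-4)·(2, 1, 5) = (8, 5, 6).

(8, 5, 6)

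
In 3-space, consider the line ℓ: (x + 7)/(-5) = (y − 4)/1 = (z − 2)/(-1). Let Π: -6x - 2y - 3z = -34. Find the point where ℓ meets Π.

ℓ has direction (-5, 1, -1) through (-7, 4, 2).
Substitute r = (-7, 4, 2) + t(-5, 1, -1) into the plane: 28 + 31t = -34, so t = -2.
Intersection: (-7, 4, 2) + (-2)·(-5, 1, -1) = (3, 2, 4).

(3, 2, 4)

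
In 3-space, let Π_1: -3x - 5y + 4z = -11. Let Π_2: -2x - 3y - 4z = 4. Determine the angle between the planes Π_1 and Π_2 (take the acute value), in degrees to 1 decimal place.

82.5

cos θ = |n₁·n₂| / (|n₁||n₂|) = |5| / (√50 · √29).
θ = arccos(0.13131) ≈ 82.5°.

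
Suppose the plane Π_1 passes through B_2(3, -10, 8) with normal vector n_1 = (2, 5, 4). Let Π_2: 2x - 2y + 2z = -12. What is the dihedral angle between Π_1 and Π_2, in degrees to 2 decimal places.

85.06

Π_1: n_1·r = n_1·B_2 gives 2x + 5y + 4z = -12.
cos θ = |n₁·n₂| / (|n₁||n₂|) = |2| / (√45 · √12).
θ = arccos(0.08607) ≈ 85.06°.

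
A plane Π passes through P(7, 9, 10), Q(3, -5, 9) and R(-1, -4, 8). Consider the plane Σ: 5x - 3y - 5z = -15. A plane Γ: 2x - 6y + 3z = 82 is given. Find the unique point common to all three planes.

(-1, -10, 8)

PQ = (-4, -14, -1), PR = (-8, -13, -2); a normal to Π is PQ × PR = (15, 0, -60).
Using P: Π has equation 15x - 60z = -495.
Solving the 3×3 linear system 15x - 60z = -495, 5x - 3y - 5z = -15, 2x - 6y + 3z = 82 (e.g. by elimination or Cramer's rule, determinant = 855) gives (-1, -10, 8).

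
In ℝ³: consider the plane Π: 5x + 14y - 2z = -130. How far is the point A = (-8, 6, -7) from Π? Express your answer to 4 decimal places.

12.5333

n·A − d = (5)·(-8) + (14)·(6) + (-2)·(-7) − (-130) = 188; |n| = √225.
Distance = |188| / √225 = 188/√225 ≈ 12.5333.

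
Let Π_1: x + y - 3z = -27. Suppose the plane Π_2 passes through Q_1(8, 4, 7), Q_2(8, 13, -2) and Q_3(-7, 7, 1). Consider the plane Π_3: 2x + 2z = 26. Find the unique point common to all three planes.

(3, 0, 10)

Q_1Q_2 = (0, 9, -9), Q_1Q_3 = (-15, 3, -6); a normal to Π_2 is Q_1Q_2 × Q_1Q_3 = (-27, 135, 135).
Using Q_1: Π_2 has equation -27x + 135y + 135z = 1269.
Solving the 3×3 linear system x + y - 3z = -27, -27x + 135y + 135z = 1269, 2x + 2z = 26 (e.g. by elimination or Cramer's rule, determinant = 1404) gives (3, 0, 10).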